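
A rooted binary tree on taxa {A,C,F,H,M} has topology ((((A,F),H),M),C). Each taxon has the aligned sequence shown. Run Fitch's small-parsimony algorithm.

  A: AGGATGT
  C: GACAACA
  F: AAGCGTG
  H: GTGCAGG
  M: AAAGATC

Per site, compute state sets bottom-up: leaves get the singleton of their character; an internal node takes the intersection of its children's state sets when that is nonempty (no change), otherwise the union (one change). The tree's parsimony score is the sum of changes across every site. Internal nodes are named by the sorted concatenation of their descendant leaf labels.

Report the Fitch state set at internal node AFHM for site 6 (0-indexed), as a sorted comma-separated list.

AF@0: {A} ∩ {A} = {A} (intersection, +0)
AFH@0: {A} ∪ {G} = {A,G} (union, +1)
AFHM@0: {A,G} ∩ {A} = {A} (intersection, +0)
ACFHM@0: {A} ∪ {G} = {A,G} (union, +1)
AF@1: {G} ∪ {A} = {A,G} (union, +1)
AFH@1: {A,G} ∪ {T} = {A,G,T} (union, +1)
AFHM@1: {A,G,T} ∩ {A} = {A} (intersection, +0)
ACFHM@1: {A} ∩ {A} = {A} (intersection, +0)
AF@2: {G} ∩ {G} = {G} (intersection, +0)
AFH@2: {G} ∩ {G} = {G} (intersection, +0)
AFHM@2: {G} ∪ {A} = {A,G} (union, +1)
ACFHM@2: {A,G} ∪ {C} = {A,C,G} (union, +1)
AF@3: {A} ∪ {C} = {A,C} (union, +1)
AFH@3: {A,C} ∩ {C} = {C} (intersection, +0)
AFHM@3: {C} ∪ {G} = {C,G} (union, +1)
ACFHM@3: {C,G} ∪ {A} = {A,C,G} (union, +1)
AF@4: {T} ∪ {G} = {G,T} (union, +1)
AFH@4: {G,T} ∪ {A} = {A,G,T} (union, +1)
AFHM@4: {A,G,T} ∩ {A} = {A} (intersection, +0)
ACFHM@4: {A} ∩ {A} = {A} (intersection, +0)
AF@5: {G} ∪ {T} = {G,T} (union, +1)
AFH@5: {G,T} ∩ {G} = {G} (intersection, +0)
AFHM@5: {G} ∪ {T} = {G,T} (union, +1)
ACFHM@5: {G,T} ∪ {C} = {C,G,T} (union, +1)
AF@6: {T} ∪ {G} = {G,T} (union, +1)
AFH@6: {G,T} ∩ {G} = {G} (intersection, +0)
AFHM@6: {G} ∪ {C} = {C,G} (union, +1)
ACFHM@6: {C,G} ∪ {A} = {A,C,G} (union, +1)
per-site changes: [2, 2, 2, 3, 2, 3, 3]; total = 17

C,G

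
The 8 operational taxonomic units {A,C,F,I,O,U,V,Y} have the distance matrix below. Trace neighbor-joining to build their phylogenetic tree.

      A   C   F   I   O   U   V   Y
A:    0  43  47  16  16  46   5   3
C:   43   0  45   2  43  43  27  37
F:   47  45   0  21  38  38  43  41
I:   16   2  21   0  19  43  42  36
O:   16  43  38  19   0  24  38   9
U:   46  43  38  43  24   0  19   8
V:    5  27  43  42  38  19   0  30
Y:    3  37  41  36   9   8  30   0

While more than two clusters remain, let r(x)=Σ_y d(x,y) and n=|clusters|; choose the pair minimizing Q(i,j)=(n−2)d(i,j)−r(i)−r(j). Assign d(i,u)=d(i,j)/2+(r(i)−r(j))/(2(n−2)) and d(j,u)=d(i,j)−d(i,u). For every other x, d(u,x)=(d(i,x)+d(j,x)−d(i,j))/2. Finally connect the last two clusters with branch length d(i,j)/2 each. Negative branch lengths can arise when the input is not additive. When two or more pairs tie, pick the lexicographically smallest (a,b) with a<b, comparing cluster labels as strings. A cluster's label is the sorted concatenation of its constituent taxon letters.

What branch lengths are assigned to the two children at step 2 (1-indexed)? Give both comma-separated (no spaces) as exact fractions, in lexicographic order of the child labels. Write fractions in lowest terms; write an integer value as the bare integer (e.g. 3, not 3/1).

1/5,24/5

1. join C+I (d=2, Q=-407) ⇒ CI; edges |C|=73/12, |I|=-49/12
  updated: d(A,CI)=57/2, d(CI,F)=32, d(CI,O)=30, d(CI,U)=42, d(CI,V)=67/2, d(CI,Y)=71/2
2. join A+V (d=5, Q=-289) ⇒ AV; edges |A|=1/5, |V|=24/5
  updated: d(AV,CI)=57/2, d(AV,F)=85/2, d(AV,O)=49/2, d(AV,U)=30, d(AV,Y)=14
3. join CI+F (d=32, Q=-463/2) ⇒ CFI; edges |CI|=209/16, |F|=303/16
  updated: d(AV,CFI)=39/2, d(CFI,O)=18, d(CFI,U)=24, d(CFI,Y)=89/4
4. join U+Y (d=8, Q=-461/4) ⇒ UY; edges |U|=227/24, |Y|=-35/24
  updated: d(AV,UY)=18, d(CFI,UY)=153/8, d(O,UY)=25/2
5. join AV+CFI (d=39/2, Q=-637/8) ⇒ ACFIV; edges |AV|=355/32, |CFI|=269/32
  updated: d(ACFIV,O)=23/2, d(ACFIV,UY)=141/16
6. join ACFIV+O (d=23/2, Q=-525/16) ⇒ ACFIOV; edges |ACFIV|=125/32, |O|=243/32
  updated: d(ACFIOV,UY)=157/32
7. join ACFIOV+UY (d=157/32) ⇒ ACFIOUVY; edges |ACFIOV|=157/64, |UY|=157/64
final tree: ((((A:1/5,V:24/5):355/32,((C:73/12,I:-49/12):209/16,F:303/16):269/32):125/32,O:243/32):157/64,(U:227/24,Y:-35/24):157/64)
total length: 2653/32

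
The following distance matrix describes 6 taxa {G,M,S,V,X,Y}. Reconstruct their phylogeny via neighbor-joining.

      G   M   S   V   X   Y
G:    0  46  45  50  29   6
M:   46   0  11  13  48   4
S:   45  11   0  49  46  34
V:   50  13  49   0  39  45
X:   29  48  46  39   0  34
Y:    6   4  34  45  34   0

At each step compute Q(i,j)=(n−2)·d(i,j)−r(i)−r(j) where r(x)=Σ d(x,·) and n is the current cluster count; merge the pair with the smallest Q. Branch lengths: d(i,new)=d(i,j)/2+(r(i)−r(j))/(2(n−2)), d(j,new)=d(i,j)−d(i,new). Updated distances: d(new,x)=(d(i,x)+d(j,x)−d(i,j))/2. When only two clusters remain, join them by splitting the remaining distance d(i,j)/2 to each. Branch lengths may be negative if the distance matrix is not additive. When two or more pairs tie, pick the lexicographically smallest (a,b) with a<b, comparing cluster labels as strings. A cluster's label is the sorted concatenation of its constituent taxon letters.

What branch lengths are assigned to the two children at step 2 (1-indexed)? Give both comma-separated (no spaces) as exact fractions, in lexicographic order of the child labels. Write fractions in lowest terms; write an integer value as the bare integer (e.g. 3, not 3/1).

step 1: merge (G,Y) at d=6, Q=-275; branch lengths G→77/8, Y→-29/8; new cluster GY
  updated: d(GY,M)=22, d(GY,S)=73/2, d(GY,V)=89/2, d(GY,X)=57/2
step 2: merge (GY,X) at d=57/2, Q=-415/2; branch lengths GY→37/4, X→77/4; new cluster GXY
  updated: d(GXY,M)=83/4, d(GXY,S)=27, d(GXY,V)=55/2
step 3: merge (GXY,V) at d=55/2, Q=-439/4; branch lengths GXY→163/16, V→277/16; new cluster GVXY
  updated: d(GVXY,M)=25/8, d(GVXY,S)=97/4
step 4: merge (GVXY,M) at d=25/8, Q=-307/8; branch lengths GVXY→131/16, M→-81/16; new cluster GMVXY
  updated: d(GMVXY,S)=257/16
step 5: merge (GMVXY,S) at d=257/16; branch lengths GMVXY→257/32, S→257/32; new cluster GMSVXY
final tree: (((((G:77/8,Y:-29/8):37/4,X:77/4):163/16,V:277/16):131/16,M:-81/16):257/32,S:257/32)
total length: 1299/16

37/4,77/4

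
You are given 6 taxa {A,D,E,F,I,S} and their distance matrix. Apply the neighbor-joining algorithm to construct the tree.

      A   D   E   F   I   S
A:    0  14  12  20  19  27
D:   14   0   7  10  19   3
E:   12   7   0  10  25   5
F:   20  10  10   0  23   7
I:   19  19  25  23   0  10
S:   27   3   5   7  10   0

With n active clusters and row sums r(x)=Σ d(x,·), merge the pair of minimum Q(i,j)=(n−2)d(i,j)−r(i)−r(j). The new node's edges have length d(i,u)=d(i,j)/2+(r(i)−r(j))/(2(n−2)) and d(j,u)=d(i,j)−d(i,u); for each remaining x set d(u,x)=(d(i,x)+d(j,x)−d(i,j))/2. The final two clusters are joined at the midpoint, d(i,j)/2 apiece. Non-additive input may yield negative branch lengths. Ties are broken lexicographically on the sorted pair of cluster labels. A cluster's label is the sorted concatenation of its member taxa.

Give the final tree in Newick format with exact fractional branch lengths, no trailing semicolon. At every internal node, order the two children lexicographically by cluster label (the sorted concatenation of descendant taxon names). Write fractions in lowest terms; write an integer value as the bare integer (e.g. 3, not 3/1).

(((((A:9,I:10):31/6,D:11/6):1,E:7/2):1/2,F:6):1/2,S:1/2)

1. join A+I (d=19, Q=-112) ⇒ AI; edges |A|=9, |I|=10
  updated: d(AI,D)=7, d(AI,E)=9, d(AI,F)=12, d(AI,S)=9
2. join AI+D (d=7, Q=-43) ⇒ ADI; edges |AI|=31/6, |D|=11/6
  updated: d(ADI,E)=9/2, d(ADI,F)=15/2, d(ADI,S)=5/2
3. join ADI+E (d=9/2, Q=-25) ⇒ ADEI; edges |ADI|=1, |E|=7/2
  updated: d(ADEI,F)=13/2, d(ADEI,S)=3/2
4. join ADEI+F (d=13/2, Q=-15) ⇒ ADEFI; edges |ADEI|=1/2, |F|=6
  updated: d(ADEFI,S)=1
5. join ADEFI+S (d=1) ⇒ ADEFIS; edges |ADEFI|=1/2, |S|=1/2
final tree: (((((A:9,I:10):31/6,D:11/6):1,E:7/2):1/2,F:6):1/2,S:1/2)
total length: 38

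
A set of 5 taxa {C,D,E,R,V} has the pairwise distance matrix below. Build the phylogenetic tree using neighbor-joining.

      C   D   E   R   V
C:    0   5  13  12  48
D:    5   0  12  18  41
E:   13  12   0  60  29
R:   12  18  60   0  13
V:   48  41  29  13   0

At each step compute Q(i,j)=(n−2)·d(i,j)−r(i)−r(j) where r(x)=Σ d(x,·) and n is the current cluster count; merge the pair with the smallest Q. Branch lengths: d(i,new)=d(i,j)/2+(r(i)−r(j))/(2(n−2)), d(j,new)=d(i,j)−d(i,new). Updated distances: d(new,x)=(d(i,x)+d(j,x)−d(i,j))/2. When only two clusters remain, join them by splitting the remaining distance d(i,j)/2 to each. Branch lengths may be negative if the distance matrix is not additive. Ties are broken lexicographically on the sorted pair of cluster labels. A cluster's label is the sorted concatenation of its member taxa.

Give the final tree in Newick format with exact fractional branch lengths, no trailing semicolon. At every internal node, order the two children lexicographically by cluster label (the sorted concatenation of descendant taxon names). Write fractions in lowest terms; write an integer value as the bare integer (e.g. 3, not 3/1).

1. join R+V (d=13, Q=-195) ⇒ RV; edges |R|=11/6, |V|=67/6
  updated: d(C,RV)=47/2, d(D,RV)=23, d(E,RV)=38
2. join C+RV (d=47/2, Q=-79) ⇒ CRV; edges |C|=1, |RV|=45/2
  updated: d(CRV,D)=9/4, d(CRV,E)=55/4
3. join CRV+D (d=9/4, Q=-28) ⇒ CDRV; edges |CRV|=2, |D|=1/4
  updated: d(CDRV,E)=47/4
4. join CDRV+E (d=47/4) ⇒ CDERV; edges |CDRV|=47/8, |E|=47/8
final tree: (((C:1,(R:11/6,V:67/6):45/2):2,D:1/4):47/8,E:47/8)
total length: 101/2

(((C:1,(R:11/6,V:67/6):45/2):2,D:1/4):47/8,E:47/8)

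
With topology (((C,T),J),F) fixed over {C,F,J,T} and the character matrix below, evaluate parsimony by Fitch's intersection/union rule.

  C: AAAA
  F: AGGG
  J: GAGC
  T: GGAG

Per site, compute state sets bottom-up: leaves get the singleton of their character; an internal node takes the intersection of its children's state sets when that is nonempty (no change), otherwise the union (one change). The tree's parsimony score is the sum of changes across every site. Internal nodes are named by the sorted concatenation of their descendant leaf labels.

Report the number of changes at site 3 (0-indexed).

2

[col 0] CT: children C:{A}, T:{G} ∪→ {A,G}; cost 1
[col 0] CJT: children CT:{A,G}, J:{G} ∩→ {G}; cost 0
[col 0] CFJT: children CJT:{G}, F:{A} ∪→ {A,G}; cost 1
[col 1] CT: children C:{A}, T:{G} ∪→ {A,G}; cost 1
[col 1] CJT: children CT:{A,G}, J:{A} ∩→ {A}; cost 0
[col 1] CFJT: children CJT:{A}, F:{G} ∪→ {A,G}; cost 1
[col 2] CT: children C:{A}, T:{A} ∩→ {A}; cost 0
[col 2] CJT: children CT:{A}, J:{G} ∪→ {A,G}; cost 1
[col 2] CFJT: children CJT:{A,G}, F:{G} ∩→ {G}; cost 0
[col 3] CT: children C:{A}, T:{G} ∪→ {A,G}; cost 1
[col 3] CJT: children CT:{A,G}, J:{C} ∪→ {A,C,G}; cost 1
[col 3] CFJT: children CJT:{A,C,G}, F:{G} ∩→ {G}; cost 0
per-site changes: [2, 2, 1, 2]; total = 7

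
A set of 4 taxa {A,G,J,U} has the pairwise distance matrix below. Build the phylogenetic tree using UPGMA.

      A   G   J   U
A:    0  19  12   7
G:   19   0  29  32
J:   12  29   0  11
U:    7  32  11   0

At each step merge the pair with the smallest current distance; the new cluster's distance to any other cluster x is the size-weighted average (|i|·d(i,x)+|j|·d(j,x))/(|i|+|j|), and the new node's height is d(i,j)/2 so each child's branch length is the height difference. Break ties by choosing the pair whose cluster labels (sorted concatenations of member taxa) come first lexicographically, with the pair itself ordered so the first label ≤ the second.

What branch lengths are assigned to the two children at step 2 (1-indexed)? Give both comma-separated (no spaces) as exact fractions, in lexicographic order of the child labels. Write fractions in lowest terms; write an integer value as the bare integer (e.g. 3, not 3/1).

9/4,23/4

step 1: merge (A,U) at d=7; branch lengths A→7/2, U→7/2; new cluster AU
  updated: d(AU,G)=51/2, d(AU,J)=23/2
step 2: merge (AU,J) at d=23/2; branch lengths AU→9/4, J→23/4; new cluster AJU
  updated: d(AJU,G)=80/3
step 3: merge (AJU,G) at d=80/3; branch lengths AJU→91/12, G→40/3; new cluster AGJU
final tree: (((A:7/2,U:7/2):9/4,J:23/4):91/12,G:40/3)
total length: 431/12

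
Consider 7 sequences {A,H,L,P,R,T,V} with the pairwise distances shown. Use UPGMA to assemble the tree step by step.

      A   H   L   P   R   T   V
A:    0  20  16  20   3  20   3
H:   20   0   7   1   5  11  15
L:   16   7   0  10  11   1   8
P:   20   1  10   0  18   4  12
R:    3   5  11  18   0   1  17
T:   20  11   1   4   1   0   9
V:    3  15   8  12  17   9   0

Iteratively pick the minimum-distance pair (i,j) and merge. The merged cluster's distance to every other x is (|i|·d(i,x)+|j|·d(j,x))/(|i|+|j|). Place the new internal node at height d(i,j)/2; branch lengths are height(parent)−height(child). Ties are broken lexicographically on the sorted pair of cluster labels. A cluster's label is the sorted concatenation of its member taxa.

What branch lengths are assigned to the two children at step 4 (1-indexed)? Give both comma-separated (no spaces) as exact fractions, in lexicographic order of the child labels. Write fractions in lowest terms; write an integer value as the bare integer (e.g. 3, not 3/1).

1. join H+P (d=1) ⇒ HP; edges |H|=1/2, |P|=1/2
  updated: d(A,HP)=20, d(HP,L)=17/2, d(HP,R)=23/2, d(HP,T)=15/2, d(HP,V)=27/2
2. join L+T (d=1) ⇒ LT; edges |L|=1/2, |T|=1/2
  updated: d(A,LT)=18, d(HP,LT)=8, d(LT,R)=6, d(LT,V)=17/2
3. join A+R (d=3) ⇒ AR; edges |A|=3/2, |R|=3/2
  updated: d(AR,HP)=63/4, d(AR,LT)=12, d(AR,V)=10
4. join HP+LT (d=8) ⇒ HLPT; edges |HP|=7/2, |LT|=7/2
  updated: d(AR,HLPT)=111/8, d(HLPT,V)=11
5. join AR+V (d=10) ⇒ ARV; edges |AR|=7/2, |V|=5
  updated: d(ARV,HLPT)=155/12
6. join ARV+HLPT (d=155/12) ⇒ AHLPRTV; edges |ARV|=35/24, |HLPT|=59/24
final tree: (((A:3/2,R:3/2):7/2,V:5):35/24,((H:1/2,P:1/2):7/2,(L:1/2,T:1/2):7/2):59/24)
total length: 293/12

7/2,7/2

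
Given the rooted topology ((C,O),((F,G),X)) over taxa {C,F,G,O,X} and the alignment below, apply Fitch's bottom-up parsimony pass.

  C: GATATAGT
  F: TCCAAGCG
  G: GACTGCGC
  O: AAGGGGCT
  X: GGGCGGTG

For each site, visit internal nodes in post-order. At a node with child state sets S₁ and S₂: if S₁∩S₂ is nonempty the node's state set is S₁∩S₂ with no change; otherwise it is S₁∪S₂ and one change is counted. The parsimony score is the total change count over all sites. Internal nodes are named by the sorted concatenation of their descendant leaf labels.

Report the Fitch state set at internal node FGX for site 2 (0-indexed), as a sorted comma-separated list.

site 0, node CO: C={G} ∪ O={A} → {A,G} (+1)
site 0, node FG: F={T} ∪ G={G} → {G,T} (+1)
site 0, node FGX: FG={G,T} ∩ X={G} → {G} (+0)
site 0, node CFGOX: CO={A,G} ∩ FGX={G} → {G} (+0)
site 1, node CO: C={A} ∩ O={A} → {A} (+0)
site 1, node FG: F={C} ∪ G={A} → {A,C} (+1)
site 1, node FGX: FG={A,C} ∪ X={G} → {A,C,G} (+1)
site 1, node CFGOX: CO={A} ∩ FGX={A,C,G} → {A} (+0)
site 2, node CO: C={T} ∪ O={G} → {G,T} (+1)
site 2, node FG: F={C} ∩ G={C} → {C} (+0)
site 2, node FGX: FG={C} ∪ X={G} → {C,G} (+1)
site 2, node CFGOX: CO={G,T} ∩ FGX={C,G} → {G} (+0)
site 3, node CO: C={A} ∪ O={G} → {A,G} (+1)
site 3, node FG: F={A} ∪ G={T} → {A,T} (+1)
site 3, node FGX: FG={A,T} ∪ X={C} → {A,C,T} (+1)
site 3, node CFGOX: CO={A,G} ∩ FGX={A,C,T} → {A} (+0)
site 4, node CO: C={T} ∪ O={G} → {G,T} (+1)
site 4, node FG: F={A} ∪ G={G} → {A,G} (+1)
site 4, node FGX: FG={A,G} ∩ X={G} → {G} (+0)
site 4, node CFGOX: CO={G,T} ∩ FGX={G} → {G} (+0)
site 5, node CO: C={A} ∪ O={G} → {A,G} (+1)
site 5, node FG: F={G} ∪ G={C} → {C,G} (+1)
site 5, node FGX: FG={C,G} ∩ X={G} → {G} (+0)
site 5, node CFGOX: CO={A,G} ∩ FGX={G} → {G} (+0)
site 6, node CO: C={G} ∪ O={C} → {C,G} (+1)
site 6, node FG: F={C} ∪ G={G} → {C,G} (+1)
site 6, node FGX: FG={C,G} ∪ X={T} → {C,G,T} (+1)
site 6, node CFGOX: CO={C,G} ∩ FGX={C,G,T} → {C,G} (+0)
site 7, node CO: C={T} ∩ O={T} → {T} (+0)
site 7, node FG: F={G} ∪ G={C} → {C,G} (+1)
site 7, node FGX: FG={C,G} ∩ X={G} → {G} (+0)
site 7, node CFGOX: CO={T} ∪ FGX={G} → {G,T} (+1)
per-site changes: [2, 2, 2, 3, 2, 2, 3, 2]; total = 18

C,G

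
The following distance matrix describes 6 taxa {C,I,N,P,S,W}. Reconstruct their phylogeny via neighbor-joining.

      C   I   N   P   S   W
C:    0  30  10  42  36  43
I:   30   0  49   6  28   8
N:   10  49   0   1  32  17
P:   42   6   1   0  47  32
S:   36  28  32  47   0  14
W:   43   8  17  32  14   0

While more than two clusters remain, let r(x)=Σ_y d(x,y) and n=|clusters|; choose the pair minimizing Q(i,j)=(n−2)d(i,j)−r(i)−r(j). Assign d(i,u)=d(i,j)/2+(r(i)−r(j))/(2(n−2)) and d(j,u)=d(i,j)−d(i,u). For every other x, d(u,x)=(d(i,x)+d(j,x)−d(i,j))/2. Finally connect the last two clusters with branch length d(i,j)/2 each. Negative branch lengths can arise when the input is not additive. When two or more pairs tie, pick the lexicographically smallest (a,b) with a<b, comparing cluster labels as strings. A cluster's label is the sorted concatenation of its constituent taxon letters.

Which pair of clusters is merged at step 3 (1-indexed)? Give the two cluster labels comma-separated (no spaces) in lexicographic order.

iteration 1: select N,P (d=1, Q=-233); attach at lengths (-15/8, 23/8); label the merged cluster NP
  updated: d(C,NP)=51/2, d(I,NP)=27, d(NP,S)=39, d(NP,W)=24
iteration 2: select C,NP (d=51/2, Q=-347/2); attach at lengths (191/12, 115/12); label the merged cluster CNP
  updated: d(CNP,I)=63/4, d(CNP,S)=99/4, d(CNP,W)=83/4
iteration 3: select CNP,I (d=63/4, Q=-163/2); attach at lengths (41/4, 11/2); label the merged cluster CINP
  updated: d(CINP,S)=37/2, d(CINP,W)=13/2
iteration 4: select CINP,S (d=37/2, Q=-39); attach at lengths (11/2, 13); label the merged cluster CINPS
  updated: d(CINPS,W)=1
iteration 5: select CINPS,W (d=1); attach at lengths (1/2, 1/2); label the merged cluster CINPSW
final tree: ((((C:191/12,(N:-15/8,P:23/8):115/12):41/4,I:11/2):11/2,S:13):1/2,W:1/2)
total length: 247/4

CNP,I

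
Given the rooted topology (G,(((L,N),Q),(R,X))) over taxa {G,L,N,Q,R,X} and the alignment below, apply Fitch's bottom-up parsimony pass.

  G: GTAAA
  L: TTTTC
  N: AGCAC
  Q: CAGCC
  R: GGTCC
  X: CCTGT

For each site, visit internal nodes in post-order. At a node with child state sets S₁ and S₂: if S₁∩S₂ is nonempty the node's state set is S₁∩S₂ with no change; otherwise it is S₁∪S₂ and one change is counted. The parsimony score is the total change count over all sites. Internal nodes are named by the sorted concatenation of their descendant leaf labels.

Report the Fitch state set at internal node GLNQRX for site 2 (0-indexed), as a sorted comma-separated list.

A,T

site 0, node LN: L={T} ∪ N={A} → {A,T} (+1)
site 0, node LNQ: LN={A,T} ∪ Q={C} → {A,C,T} (+1)
site 0, node RX: R={G} ∪ X={C} → {C,G} (+1)
site 0, node LNQRX: LNQ={A,C,T} ∩ RX={C,G} → {C} (+0)
site 0, node GLNQRX: G={G} ∪ LNQRX={C} → {C,G} (+1)
site 1, node LN: L={T} ∪ N={G} → {G,T} (+1)
site 1, node LNQ: LN={G,T} ∪ Q={A} → {A,G,T} (+1)
site 1, node RX: R={G} ∪ X={C} → {C,G} (+1)
site 1, node LNQRX: LNQ={A,G,T} ∩ RX={C,G} → {G} (+0)
site 1, node GLNQRX: G={T} ∪ LNQRX={G} → {G,T} (+1)
site 2, node LN: L={T} ∪ N={C} → {C,T} (+1)
site 2, node LNQ: LN={C,T} ∪ Q={G} → {C,G,T} (+1)
site 2, node RX: R={T} ∩ X={T} → {T} (+0)
site 2, node LNQRX: LNQ={C,G,T} ∩ RX={T} → {T} (+0)
site 2, node GLNQRX: G={A} ∪ LNQRX={T} → {A,T} (+1)
site 3, node LN: L={T} ∪ N={A} → {A,T} (+1)
site 3, node LNQ: LN={A,T} ∪ Q={C} → {A,C,T} (+1)
site 3, node RX: R={C} ∪ X={G} → {C,G} (+1)
site 3, node LNQRX: LNQ={A,C,T} ∩ RX={C,G} → {C} (+0)
site 3, node GLNQRX: G={A} ∪ LNQRX={C} → {A,C} (+1)
site 4, node LN: L={C} ∩ N={C} → {C} (+0)
site 4, node LNQ: LN={C} ∩ Q={C} → {C} (+0)
site 4, node RX: R={C} ∪ X={T} → {C,T} (+1)
site 4, node LNQRX: LNQ={C} ∩ RX={C,T} → {C} (+0)
site 4, node GLNQRX: G={A} ∪ LNQRX={C} → {A,C} (+1)
per-site changes: [4, 4, 3, 4, 2]; total = 17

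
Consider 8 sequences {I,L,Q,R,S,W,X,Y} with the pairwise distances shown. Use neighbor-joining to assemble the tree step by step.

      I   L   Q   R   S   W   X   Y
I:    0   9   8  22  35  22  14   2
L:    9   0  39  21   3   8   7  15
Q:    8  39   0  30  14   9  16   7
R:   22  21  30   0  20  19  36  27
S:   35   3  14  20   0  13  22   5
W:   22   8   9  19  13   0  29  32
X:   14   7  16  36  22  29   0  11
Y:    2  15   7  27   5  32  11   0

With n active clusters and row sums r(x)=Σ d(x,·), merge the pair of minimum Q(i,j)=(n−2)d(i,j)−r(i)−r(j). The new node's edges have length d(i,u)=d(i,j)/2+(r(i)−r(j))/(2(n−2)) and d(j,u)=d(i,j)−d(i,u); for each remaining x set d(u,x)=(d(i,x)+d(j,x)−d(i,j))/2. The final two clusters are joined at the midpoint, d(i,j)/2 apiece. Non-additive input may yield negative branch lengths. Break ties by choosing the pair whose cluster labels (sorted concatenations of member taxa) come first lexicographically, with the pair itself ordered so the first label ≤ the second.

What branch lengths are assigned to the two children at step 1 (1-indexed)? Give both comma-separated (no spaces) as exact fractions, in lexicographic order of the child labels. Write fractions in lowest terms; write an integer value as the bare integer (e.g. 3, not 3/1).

15/4,21/4

step 1: merge (Q,W) at d=9, Q=-201; branch lengths Q→15/4, W→21/4; new cluster QW
  updated: d(I,QW)=21/2, d(L,QW)=19, d(QW,R)=20, d(QW,S)=9, d(QW,X)=18, d(QW,Y)=15
step 2: merge (I,Y) at d=2, Q=-315/2; branch lengths I→11/4, Y→-3/4; new cluster IY
  updated: d(IY,L)=11, d(IY,QW)=47/4, d(IY,R)=47/2, d(IY,S)=19, d(IY,X)=23/2
step 3: merge (L,X) at d=7, Q=-255/2; branch lengths L→-11/16, X→123/16; new cluster LX
  updated: d(IY,LX)=31/4, d(LX,QW)=15, d(LX,R)=25, d(LX,S)=9
step 4: merge (IY,LX) at d=31/4, Q=-191/2; branch lengths IY→19/4, LX→3; new cluster ILXY
  updated: d(ILXY,QW)=19/2, d(ILXY,R)=163/8, d(ILXY,S)=81/8
step 5: merge (ILXY,R) at d=163/8, Q=-477/8; branch lengths ILXY→163/32, R→489/32; new cluster ILRXY
  updated: d(ILRXY,QW)=73/16, d(ILRXY,S)=39/8
step 6: merge (ILRXY,QW) at d=73/16, Q=-295/16; branch lengths ILRXY→7/32, QW→139/32; new cluster ILQRWXY
  updated: d(ILQRWXY,S)=149/32
step 7: merge (ILQRWXY,S) at d=149/32; branch lengths ILQRWXY→149/64, S→149/64; new cluster ILQRSWXY
final tree: (((((I:11/4,Y:-3/4):19/4,(L:-11/16,X:123/16):3):163/32,R:489/32):7/32,(Q:15/4,W:21/4):139/32):149/64,S:149/64)
total length: 1771/32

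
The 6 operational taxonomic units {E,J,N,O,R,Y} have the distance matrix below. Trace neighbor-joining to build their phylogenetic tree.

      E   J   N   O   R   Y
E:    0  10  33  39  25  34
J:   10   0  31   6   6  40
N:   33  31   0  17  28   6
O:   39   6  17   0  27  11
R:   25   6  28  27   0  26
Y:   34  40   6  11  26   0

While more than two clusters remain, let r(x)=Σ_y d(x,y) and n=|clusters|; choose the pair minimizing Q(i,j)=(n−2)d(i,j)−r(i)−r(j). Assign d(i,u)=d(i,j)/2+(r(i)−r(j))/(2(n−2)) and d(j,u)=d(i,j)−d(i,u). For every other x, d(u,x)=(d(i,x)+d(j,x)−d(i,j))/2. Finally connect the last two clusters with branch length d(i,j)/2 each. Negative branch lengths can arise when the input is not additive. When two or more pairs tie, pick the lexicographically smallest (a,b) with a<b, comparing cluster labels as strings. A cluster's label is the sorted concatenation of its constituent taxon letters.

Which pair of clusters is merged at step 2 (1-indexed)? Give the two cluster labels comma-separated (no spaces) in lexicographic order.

NY,O

iteration 1: select N,Y (d=6, Q=-208); attach at lengths (11/4, 13/4); label the merged cluster NY
  updated: d(E,NY)=61/2, d(J,NY)=65/2, d(NY,O)=11, d(NY,R)=24
iteration 2: select NY,O (d=11, Q=-148); attach at lengths (8, 3); label the merged cluster NOY
  updated: d(E,NOY)=117/4, d(J,NOY)=55/4, d(NOY,R)=20
iteration 3: select E,J (d=10, Q=-74); attach at lengths (109/8, -29/8); label the merged cluster EJ
  updated: d(EJ,NOY)=33/2, d(EJ,R)=21/2
iteration 4: select EJ,NOY (d=33/2, Q=-47); attach at lengths (7/2, 13); label the merged cluster EJNOY
  updated: d(EJNOY,R)=7
iteration 5: select EJNOY,R (d=7); attach at lengths (7/2, 7/2); label the merged cluster EJNORY
final tree: (((E:109/8,J:-29/8):7/2,((N:11/4,Y:13/4):8,O:3):13):7/2,R:7/2)
total length: 101/2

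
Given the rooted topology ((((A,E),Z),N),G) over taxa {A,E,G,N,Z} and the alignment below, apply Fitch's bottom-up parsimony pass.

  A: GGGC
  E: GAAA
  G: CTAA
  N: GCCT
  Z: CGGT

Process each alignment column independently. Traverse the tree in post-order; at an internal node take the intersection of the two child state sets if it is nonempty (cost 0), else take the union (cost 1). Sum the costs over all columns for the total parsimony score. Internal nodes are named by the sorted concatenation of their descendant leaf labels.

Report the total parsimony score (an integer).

[col 0] AE: children A:{G}, E:{G} ∩→ {G}; cost 0
[col 0] AEZ: children AE:{G}, Z:{C} ∪→ {C,G}; cost 1
[col 0] AENZ: children AEZ:{C,G}, N:{G} ∩→ {G}; cost 0
[col 0] AEGNZ: children AENZ:{G}, G:{C} ∪→ {C,G}; cost 1
[col 1] AE: children A:{G}, E:{A} ∪→ {A,G}; cost 1
[col 1] AEZ: children AE:{A,G}, Z:{G} ∩→ {G}; cost 0
[col 1] AENZ: children AEZ:{G}, N:{C} ∪→ {C,G}; cost 1
[col 1] AEGNZ: children AENZ:{C,G}, G:{T} ∪→ {C,G,T}; cost 1
[col 2] AE: children A:{G}, E:{A} ∪→ {A,G}; cost 1
[col 2] AEZ: children AE:{A,G}, Z:{G} ∩→ {G}; cost 0
[col 2] AENZ: children AEZ:{G}, N:{C} ∪→ {C,G}; cost 1
[col 2] AEGNZ: children AENZ:{C,G}, G:{A} ∪→ {A,C,G}; cost 1
[col 3] AE: children A:{C}, E:{A} ∪→ {A,C}; cost 1
[col 3] AEZ: children AE:{A,C}, Z:{T} ∪→ {A,C,T}; cost 1
[col 3] AENZ: children AEZ:{A,C,T}, N:{T} ∩→ {T}; cost 0
[col 3] AEGNZ: children AENZ:{T}, G:{A} ∪→ {A,T}; cost 1
per-site changes: [2, 3, 3, 3]; total = 11

11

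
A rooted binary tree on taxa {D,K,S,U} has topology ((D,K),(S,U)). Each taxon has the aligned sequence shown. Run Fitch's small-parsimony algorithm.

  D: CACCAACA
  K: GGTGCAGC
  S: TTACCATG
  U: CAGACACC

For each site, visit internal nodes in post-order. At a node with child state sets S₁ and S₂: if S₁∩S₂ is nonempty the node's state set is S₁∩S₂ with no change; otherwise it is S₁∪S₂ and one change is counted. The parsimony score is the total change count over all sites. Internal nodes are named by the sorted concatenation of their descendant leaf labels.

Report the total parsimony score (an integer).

14

DK@0: {C} ∪ {G} = {C,G} (union, +1)
SU@0: {T} ∪ {C} = {C,T} (union, +1)
DKSU@0: {C,G} ∩ {C,T} = {C} (intersection, +0)
DK@1: {A} ∪ {G} = {A,G} (union, +1)
SU@1: {T} ∪ {A} = {A,T} (union, +1)
DKSU@1: {A,G} ∩ {A,T} = {A} (intersection, +0)
DK@2: {C} ∪ {T} = {C,T} (union, +1)
SU@2: {A} ∪ {G} = {A,G} (union, +1)
DKSU@2: {C,T} ∪ {A,G} = {A,C,G,T} (union, +1)
DK@3: {C} ∪ {G} = {C,G} (union, +1)
SU@3: {C} ∪ {A} = {A,C} (union, +1)
DKSU@3: {C,G} ∩ {A,C} = {C} (intersection, +0)
DK@4: {A} ∪ {C} = {A,C} (union, +1)
SU@4: {C} ∩ {C} = {C} (intersection, +0)
DKSU@4: {A,C} ∩ {C} = {C} (intersection, +0)
DK@5: {A} ∩ {A} = {A} (intersection, +0)
SU@5: {A} ∩ {A} = {A} (intersection, +0)
DKSU@5: {A} ∩ {A} = {A} (intersection, +0)
DK@6: {C} ∪ {G} = {C,G} (union, +1)
SU@6: {T} ∪ {C} = {C,T} (union, +1)
DKSU@6: {C,G} ∩ {C,T} = {C} (intersection, +0)
DK@7: {A} ∪ {C} = {A,C} (union, +1)
SU@7: {G} ∪ {C} = {C,G} (union, +1)
DKSU@7: {A,C} ∩ {C,G} = {C} (intersection, +0)
per-site changes: [2, 2, 3, 2, 1, 0, 2, 2]; total = 14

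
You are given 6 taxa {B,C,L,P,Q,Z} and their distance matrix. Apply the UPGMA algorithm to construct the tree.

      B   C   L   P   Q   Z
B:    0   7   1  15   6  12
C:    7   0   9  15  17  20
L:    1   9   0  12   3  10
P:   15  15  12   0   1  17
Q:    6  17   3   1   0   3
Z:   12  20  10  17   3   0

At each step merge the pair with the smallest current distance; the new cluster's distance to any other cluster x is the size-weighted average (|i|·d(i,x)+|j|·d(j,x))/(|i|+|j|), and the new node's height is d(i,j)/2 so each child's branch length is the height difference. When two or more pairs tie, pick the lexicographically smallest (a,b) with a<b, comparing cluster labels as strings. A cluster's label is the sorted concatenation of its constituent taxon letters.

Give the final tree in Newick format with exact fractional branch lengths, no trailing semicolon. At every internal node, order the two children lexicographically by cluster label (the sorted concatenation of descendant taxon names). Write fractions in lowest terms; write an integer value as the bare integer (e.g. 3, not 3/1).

1. join B+L (d=1) ⇒ BL; edges |B|=1/2, |L|=1/2
  updated: d(BL,C)=8, d(BL,P)=27/2, d(BL,Q)=9/2, d(BL,Z)=11
2. join P+Q (d=1) ⇒ PQ; edges |P|=1/2, |Q|=1/2
  updated: d(BL,PQ)=9, d(C,PQ)=16, d(PQ,Z)=10
3. join BL+C (d=8) ⇒ BCL; edges |BL|=7/2, |C|=4
  updated: d(BCL,PQ)=34/3, d(BCL,Z)=14
4. join PQ+Z (d=10) ⇒ PQZ; edges |PQ|=9/2, |Z|=5
  updated: d(BCL,PQZ)=110/9
5. join BCL+PQZ (d=110/9) ⇒ BCLPQZ; edges |BCL|=19/9, |PQZ|=10/9
final tree: (((B:1/2,L:1/2):7/2,C:4):19/9,((P:1/2,Q:1/2):9/2,Z:5):10/9)
total length: 200/9

(((B:1/2,L:1/2):7/2,C:4):19/9,((P:1/2,Q:1/2):9/2,Z:5):10/9)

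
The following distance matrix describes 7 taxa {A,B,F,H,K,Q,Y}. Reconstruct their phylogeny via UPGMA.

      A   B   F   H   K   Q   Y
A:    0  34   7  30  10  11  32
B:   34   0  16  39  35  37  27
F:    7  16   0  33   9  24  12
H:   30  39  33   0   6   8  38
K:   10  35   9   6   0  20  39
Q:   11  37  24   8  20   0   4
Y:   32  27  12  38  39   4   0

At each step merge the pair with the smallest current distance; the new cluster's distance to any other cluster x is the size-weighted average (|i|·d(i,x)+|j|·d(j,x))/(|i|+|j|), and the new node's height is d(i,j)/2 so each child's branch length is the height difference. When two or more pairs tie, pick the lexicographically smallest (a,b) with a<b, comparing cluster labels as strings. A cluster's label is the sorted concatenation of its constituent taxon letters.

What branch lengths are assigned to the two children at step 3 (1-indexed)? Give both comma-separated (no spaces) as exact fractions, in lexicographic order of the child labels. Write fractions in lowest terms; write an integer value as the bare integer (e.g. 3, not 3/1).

7/2,7/2

step 1: merge (Q,Y) at d=4; branch lengths Q→2, Y→2; new cluster QY
  updated: d(A,QY)=43/2, d(B,QY)=32, d(F,QY)=18, d(H,QY)=23, d(K,QY)=59/2
step 2: merge (H,K) at d=6; branch lengths H→3, K→3; new cluster HK
  updated: d(A,HK)=20, d(B,HK)=37, d(F,HK)=21, d(HK,QY)=105/4
step 3: merge (A,F) at d=7; branch lengths A→7/2, F→7/2; new cluster AF
  updated: d(AF,B)=25, d(AF,HK)=41/2, d(AF,QY)=79/4
step 4: merge (AF,QY) at d=79/4; branch lengths AF→51/8, QY→63/8; new cluster AFQY
  updated: d(AFQY,B)=57/2, d(AFQY,HK)=187/8
step 5: merge (AFQY,HK) at d=187/8; branch lengths AFQY→29/16, HK→139/16; new cluster AFHKQY
  updated: d(AFHKQY,B)=94/3
step 6: merge (AFHKQY,B) at d=94/3; branch lengths AFHKQY→191/48, B→47/3; new cluster ABFHKQY
final tree: ((((A:7/2,F:7/2):51/8,(Q:2,Y:2):63/8):29/16,(H:3,K:3):139/16):191/48,B:47/3)
total length: 2947/48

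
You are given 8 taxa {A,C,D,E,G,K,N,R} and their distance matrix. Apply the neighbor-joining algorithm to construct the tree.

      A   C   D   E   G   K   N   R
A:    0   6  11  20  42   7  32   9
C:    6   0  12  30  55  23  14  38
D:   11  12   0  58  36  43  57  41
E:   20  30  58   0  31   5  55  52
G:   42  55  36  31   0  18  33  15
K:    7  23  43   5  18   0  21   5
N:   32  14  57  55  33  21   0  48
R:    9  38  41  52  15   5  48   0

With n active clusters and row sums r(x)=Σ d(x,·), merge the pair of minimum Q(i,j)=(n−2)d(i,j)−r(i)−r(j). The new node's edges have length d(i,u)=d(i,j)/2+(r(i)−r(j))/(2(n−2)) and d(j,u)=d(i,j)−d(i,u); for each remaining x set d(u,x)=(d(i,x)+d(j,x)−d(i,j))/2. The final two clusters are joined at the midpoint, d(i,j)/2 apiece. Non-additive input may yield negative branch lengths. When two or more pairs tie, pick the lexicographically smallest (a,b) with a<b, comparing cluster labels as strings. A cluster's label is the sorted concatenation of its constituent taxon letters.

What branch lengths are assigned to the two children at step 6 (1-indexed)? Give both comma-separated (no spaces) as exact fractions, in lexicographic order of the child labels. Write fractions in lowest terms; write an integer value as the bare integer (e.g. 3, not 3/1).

9/2,65/8

1. join C+D (d=12, Q=-364) ⇒ CD; edges |C|=-2/3, |D|=38/3
  updated: d(A,CD)=5/2, d(CD,E)=38, d(CD,G)=79/2, d(CD,K)=27, d(CD,N)=59/2, d(CD,R)=67/2
2. join A+CD (d=5/2, Q=-270) ⇒ ACD; edges |A|=-9/2, |CD|=7
  updated: d(ACD,E)=111/4, d(ACD,G)=79/2, d(ACD,K)=63/4, d(ACD,N)=59/2, d(ACD,R)=20
3. join G+R (d=15, Q=-433/2) ⇒ GR; edges |G|=113/16, |R|=127/16
  updated: d(ACD,GR)=89/4, d(E,GR)=34, d(GR,K)=4, d(GR,N)=33
4. join E+K (d=5, Q=-305/2) ⇒ EK; edges |E|=91/6, |K|=-61/6
  updated: d(ACD,EK)=77/4, d(EK,GR)=33/2, d(EK,N)=71/2
5. join ACD+N (d=59/2, Q=-110) ⇒ ACDN; edges |ACD|=8, |N|=43/2
  updated: d(ACDN,EK)=101/8, d(ACDN,GR)=103/8
6. join ACDN+EK (d=101/8, Q=-42) ⇒ ACDEKN; edges |ACDN|=9/2, |EK|=65/8
  updated: d(ACDEKN,GR)=67/8
7. join ACDEKN+GR (d=67/8) ⇒ ACDEGKNR; edges |ACDEKN|=67/16, |GR|=67/16
final tree: ((((A:-9/2,(C:-2/3,D:38/3):7):8,N:43/2):9/2,(E:91/6,K:-61/6):65/8):67/16,(G:113/16,R:127/16):67/16)
total length: 85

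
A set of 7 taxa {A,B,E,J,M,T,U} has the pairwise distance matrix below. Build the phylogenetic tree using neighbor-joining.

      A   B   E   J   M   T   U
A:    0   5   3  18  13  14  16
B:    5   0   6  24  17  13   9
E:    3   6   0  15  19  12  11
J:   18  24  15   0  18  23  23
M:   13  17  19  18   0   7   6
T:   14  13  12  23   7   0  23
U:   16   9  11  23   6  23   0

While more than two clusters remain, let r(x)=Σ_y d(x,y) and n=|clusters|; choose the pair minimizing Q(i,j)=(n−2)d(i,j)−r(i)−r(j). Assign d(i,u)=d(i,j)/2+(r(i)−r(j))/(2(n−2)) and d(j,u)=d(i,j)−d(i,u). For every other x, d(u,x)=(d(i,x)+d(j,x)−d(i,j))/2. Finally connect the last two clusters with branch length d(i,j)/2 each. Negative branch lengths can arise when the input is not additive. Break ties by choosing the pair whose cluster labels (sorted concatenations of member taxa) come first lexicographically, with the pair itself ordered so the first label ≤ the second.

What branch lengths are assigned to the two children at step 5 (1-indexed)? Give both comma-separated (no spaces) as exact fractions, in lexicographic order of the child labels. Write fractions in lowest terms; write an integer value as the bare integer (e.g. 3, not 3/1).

step 1: merge (M,U) at d=6, Q=-138; branch lengths M→11/5, U→19/5; new cluster MU
  updated: d(A,MU)=23/2, d(B,MU)=10, d(E,MU)=12, d(J,MU)=35/2, d(MU,T)=12
step 2: merge (J,MU) at d=35/2, Q=-181/2; branch lengths J→209/16, MU→71/16; new cluster JMU
  updated: d(A,JMU)=6, d(B,JMU)=33/4, d(E,JMU)=19/4, d(JMU,T)=35/4
step 3: merge (JMU,T) at d=35/4, Q=-197/4; branch lengths JMU→25/24, T→185/24; new cluster JMTU
  updated: d(A,JMTU)=45/8, d(B,JMTU)=25/4, d(E,JMTU)=4
step 4: merge (A,B) at d=5, Q=-167/8; branch lengths A→51/32, B→109/32; new cluster AB
  updated: d(AB,E)=2, d(AB,JMTU)=55/16
step 5: merge (AB,E) at d=2, Q=-151/16; branch lengths AB→23/32, E→41/32; new cluster ABE
  updated: d(ABE,JMTU)=87/32
step 6: merge (ABE,JMTU) at d=87/32; branch lengths ABE→87/64, JMTU→87/64; new cluster ABEJMTU
final tree: (((A:51/32,B:109/32):23/32,E:41/32):87/64,((J:209/16,(M:11/5,U:19/5):71/16):25/24,T:185/24):87/64)
total length: 1343/32

23/32,41/32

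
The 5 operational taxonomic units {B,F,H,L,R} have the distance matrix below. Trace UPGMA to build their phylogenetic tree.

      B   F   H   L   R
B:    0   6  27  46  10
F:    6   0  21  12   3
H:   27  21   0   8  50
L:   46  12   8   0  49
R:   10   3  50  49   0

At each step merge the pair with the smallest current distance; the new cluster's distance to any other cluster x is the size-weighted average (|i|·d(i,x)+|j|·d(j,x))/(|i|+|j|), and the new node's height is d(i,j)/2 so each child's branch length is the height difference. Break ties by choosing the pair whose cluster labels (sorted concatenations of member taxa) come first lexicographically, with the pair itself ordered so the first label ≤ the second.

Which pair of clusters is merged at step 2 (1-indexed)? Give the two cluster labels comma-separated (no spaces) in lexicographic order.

iteration 1: select F,R (d=3); attach at lengths (3/2, 3/2); label the merged cluster FR
  updated: d(B,FR)=8, d(FR,H)=71/2, d(FR,L)=61/2
iteration 2: select B,FR (d=8); attach at lengths (4, 5/2); label the merged cluster BFR
  updated: d(BFR,H)=98/3, d(BFR,L)=107/3
iteration 3: select H,L (d=8); attach at lengths (4, 4); label the merged cluster HL
  updated: d(BFR,HL)=205/6
iteration 4: select BFR,HL (d=205/6); attach at lengths (157/12, 157/12); label the merged cluster BFHLR
final tree: ((B:4,(F:3/2,R:3/2):5/2):157/12,(H:4,L:4):157/12)
total length: 131/3

B,FR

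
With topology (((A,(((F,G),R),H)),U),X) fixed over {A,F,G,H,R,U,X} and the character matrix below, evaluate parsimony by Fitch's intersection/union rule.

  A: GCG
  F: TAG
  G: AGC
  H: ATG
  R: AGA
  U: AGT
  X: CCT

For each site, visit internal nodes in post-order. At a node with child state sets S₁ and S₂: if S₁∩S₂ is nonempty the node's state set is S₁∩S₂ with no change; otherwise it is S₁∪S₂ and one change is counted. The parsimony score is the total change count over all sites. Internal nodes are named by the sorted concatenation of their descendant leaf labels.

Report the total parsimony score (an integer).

site 0, node FG: F={T} ∪ G={A} → {A,T} (+1)
site 0, node FGR: FG={A,T} ∩ R={A} → {A} (+0)
site 0, node FGHR: FGR={A} ∩ H={A} → {A} (+0)
site 0, node AFGHR: A={G} ∪ FGHR={A} → {A,G} (+1)
site 0, node AFGHRU: AFGHR={A,G} ∩ U={A} → {A} (+0)
site 0, node AFGHRUX: AFGHRU={A} ∪ X={C} → {A,C} (+1)
site 1, node FG: F={A} ∪ G={G} → {A,G} (+1)
site 1, node FGR: FG={A,G} ∩ R={G} → {G} (+0)
site 1, node FGHR: FGR={G} ∪ H={T} → {G,T} (+1)
site 1, node AFGHR: A={C} ∪ FGHR={G,T} → {C,G,T} (+1)
site 1, node AFGHRU: AFGHR={C,G,T} ∩ U={G} → {G} (+0)
site 1, node AFGHRUX: AFGHRU={G} ∪ X={C} → {C,G} (+1)
site 2, node FG: F={G} ∪ G={C} → {C,G} (+1)
site 2, node FGR: FG={C,G} ∪ R={A} → {A,C,G} (+1)
site 2, node FGHR: FGR={A,C,G} ∩ H={G} → {G} (+0)
site 2, node AFGHR: A={G} ∩ FGHR={G} → {G} (+0)
site 2, node AFGHRU: AFGHR={G} ∪ U={T} → {G,T} (+1)
site 2, node AFGHRUX: AFGHRU={G,T} ∩ X={T} → {T} (+0)
per-site changes: [3, 4, 3]; total = 10

10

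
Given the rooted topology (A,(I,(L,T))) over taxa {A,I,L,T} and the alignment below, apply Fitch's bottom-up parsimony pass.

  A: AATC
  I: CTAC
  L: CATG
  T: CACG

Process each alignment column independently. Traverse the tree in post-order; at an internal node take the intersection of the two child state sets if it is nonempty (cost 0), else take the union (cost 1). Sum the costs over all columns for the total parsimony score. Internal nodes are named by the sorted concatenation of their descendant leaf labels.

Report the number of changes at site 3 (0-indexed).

site 0, node LT: L={C} ∩ T={C} → {C} (+0)
site 0, node ILT: I={C} ∩ LT={C} → {C} (+0)
site 0, node AILT: A={A} ∪ ILT={C} → {A,C} (+1)
site 1, node LT: L={A} ∩ T={A} → {A} (+0)
site 1, node ILT: I={T} ∪ LT={A} → {A,T} (+1)
site 1, node AILT: A={A} ∩ ILT={A,T} → {A} (+0)
site 2, node LT: L={T} ∪ T={C} → {C,T} (+1)
site 2, node ILT: I={A} ∪ LT={C,T} → {A,C,T} (+1)
site 2, node AILT: A={T} ∩ ILT={A,C,T} → {T} (+0)
site 3, node LT: L={G} ∩ T={G} → {G} (+0)
site 3, node ILT: I={C} ∪ LT={G} → {C,G} (+1)
site 3, node AILT: A={C} ∩ ILT={C,G} → {C} (+0)
per-site changes: [1, 1, 2, 1]; total = 5

1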